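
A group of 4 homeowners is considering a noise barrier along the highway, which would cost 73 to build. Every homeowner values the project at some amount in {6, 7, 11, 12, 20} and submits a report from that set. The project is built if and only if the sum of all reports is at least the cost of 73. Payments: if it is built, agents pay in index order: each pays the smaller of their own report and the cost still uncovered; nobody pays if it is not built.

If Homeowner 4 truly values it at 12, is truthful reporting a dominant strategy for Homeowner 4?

Yes

Check each profile of the others' reports and compare truth against every alternative report.
Others report (6, 6, 6): truth gives 0, best alternative gives 0.
Others report (6, 6, 7): truth gives 0, best alternative gives 0.
Others report (6, 6, 11): truth gives 0, best alternative gives 0.
Others report (6, 6, 12): truth gives 0, best alternative gives 0.
Others report (6, 6, 20): truth gives 0, best alternative gives 0.
Others report (6, 7, 6): truth gives 0, best alternative gives 0.
(Remaining 119 profiles checked similarly; truth is weakly best in each.)
In every case the truthful report is at least as good as any alternative, so it is a dominant strategy.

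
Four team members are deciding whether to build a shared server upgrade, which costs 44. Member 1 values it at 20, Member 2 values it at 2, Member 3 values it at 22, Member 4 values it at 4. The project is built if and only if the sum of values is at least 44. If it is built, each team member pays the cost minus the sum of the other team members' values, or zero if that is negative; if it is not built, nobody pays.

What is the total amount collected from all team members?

Total value 48 ≥ cost 44, so it is built.
Member 1: others sum to 28; max(0, 44 - 28) = 16.
Member 2: others sum to 46; max(0, 44 - 46) = 0.
Member 3: others sum to 26; max(0, 44 - 26) = 18.
Member 4: others sum to 44; max(0, 44 - 44) = 0.
Total collected = 16 + 0 + 18 + 0 = 34.

34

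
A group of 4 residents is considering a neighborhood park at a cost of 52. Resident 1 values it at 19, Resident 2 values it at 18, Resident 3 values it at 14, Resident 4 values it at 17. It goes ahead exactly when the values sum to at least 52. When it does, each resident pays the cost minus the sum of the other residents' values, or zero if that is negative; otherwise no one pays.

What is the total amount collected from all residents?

6

Total value 68 ≥ cost 52, so it is built.
Resident 1: others sum to 49; max(0, 52 - 49) = 3.
Resident 2: others sum to 50; max(0, 52 - 50) = 2.
Resident 3: others sum to 54; max(0, 52 - 54) = 0.
Resident 4: others sum to 51; max(0, 52 - 51) = 1.
Total collected = 3 + 2 + 0 + 1 = 6.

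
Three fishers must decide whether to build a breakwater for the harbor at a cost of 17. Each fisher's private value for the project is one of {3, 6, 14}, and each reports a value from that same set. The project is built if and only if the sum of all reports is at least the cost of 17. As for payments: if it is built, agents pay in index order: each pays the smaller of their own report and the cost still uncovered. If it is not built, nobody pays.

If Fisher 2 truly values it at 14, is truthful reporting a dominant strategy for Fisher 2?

No

Consider the case where Fisher 1 reports 3 and Fisher 3 reports 14.
Truthful report 14: project built, pays 14, utility 14 - 14 = 0.
Report 3 instead: project built, pays 3, utility 14 - 3 = 11.
Since 11 > 0, reporting 3 is strictly better here, so truthful reporting is not dominant.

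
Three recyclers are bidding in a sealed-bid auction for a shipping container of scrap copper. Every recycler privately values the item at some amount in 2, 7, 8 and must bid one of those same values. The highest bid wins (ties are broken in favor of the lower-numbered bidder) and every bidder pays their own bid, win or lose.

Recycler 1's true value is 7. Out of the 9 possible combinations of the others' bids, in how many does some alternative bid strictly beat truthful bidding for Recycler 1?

Others bid (2, 2): truth gives 0; bid 2 gives 5 > 0. Violating.
Others bid (2, 8): truth gives -7; bid 8 gives -1 > -7. Violating.
Others bid (7, 8): truth gives -7; bid 8 gives -1 > -7. Violating.
Others bid (8, 2): truth gives -7; bid 8 gives -1 > -7. Violating.
Others bid (2, 7): truth gives 0; no alternative beats it.
Others bid (7, 2): truth gives 0; no alternative beats it.
(Checking all 9 profiles: 6 have a profitable deviation, 3 do not.)

6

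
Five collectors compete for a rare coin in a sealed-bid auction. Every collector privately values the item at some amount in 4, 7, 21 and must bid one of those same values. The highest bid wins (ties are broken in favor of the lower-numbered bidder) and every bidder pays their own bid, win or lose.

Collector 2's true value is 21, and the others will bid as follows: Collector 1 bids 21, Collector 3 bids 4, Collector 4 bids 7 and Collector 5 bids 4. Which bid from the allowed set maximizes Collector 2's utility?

Bid 4: loses but pays 4, utility -4.
Bid 7: loses but pays 7, utility -7.
Bid 21: loses but pays 21, utility -21.
The best choice is 4 with utility -4.

4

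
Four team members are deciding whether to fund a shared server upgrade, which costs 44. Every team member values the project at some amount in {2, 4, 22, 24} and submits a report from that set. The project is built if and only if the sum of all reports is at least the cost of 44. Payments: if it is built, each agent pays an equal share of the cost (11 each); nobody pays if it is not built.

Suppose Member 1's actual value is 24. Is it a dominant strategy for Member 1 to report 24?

Yes

Check each profile of the others' reports and compare truth against every alternative report.
Others report (2, 2, 22): truth gives 13, best alternative gives 13.
Others report (2, 2, 24): truth gives 13, best alternative gives 13.
Others report (2, 4, 22): truth gives 13, best alternative gives 13.
Others report (2, 4, 24): truth gives 13, best alternative gives 13.
Others report (2, 22, 2): truth gives 13, best alternative gives 13.
Others report (2, 22, 4): truth gives 13, best alternative gives 13.
(Remaining 58 profiles checked similarly; truth is weakly best in each.)
In every case the truthful report is at least as good as any alternative, so it is a dominant strategy.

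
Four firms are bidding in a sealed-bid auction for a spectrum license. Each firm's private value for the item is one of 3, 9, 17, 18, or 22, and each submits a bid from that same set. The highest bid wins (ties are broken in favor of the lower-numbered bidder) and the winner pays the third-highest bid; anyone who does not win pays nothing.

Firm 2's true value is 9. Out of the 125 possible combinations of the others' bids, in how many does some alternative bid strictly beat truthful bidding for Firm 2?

9

Others bid (3, 3, 17): truth gives 0; bid 17 gives 6 > 0. Violating.
Others bid (3, 3, 18): truth gives 0; bid 18 gives 6 > 0. Violating.
Others bid (3, 3, 22): truth gives 0; bid 22 gives 6 > 0. Violating.
Others bid (3, 17, 3): truth gives 0; bid 17 gives 6 > 0. Violating.
Others bid (3, 3, 3): truth gives 6; no alternative beats it.
Others bid (3, 3, 9): truth gives 6; no alternative beats it.
(Checking all 125 profiles: 9 have a profitable deviation, 116 do not.)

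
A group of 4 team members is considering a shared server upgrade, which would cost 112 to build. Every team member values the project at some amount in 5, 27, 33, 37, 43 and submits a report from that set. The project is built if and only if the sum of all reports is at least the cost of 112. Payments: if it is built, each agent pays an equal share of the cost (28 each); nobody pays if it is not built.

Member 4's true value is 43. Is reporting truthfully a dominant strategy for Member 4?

Yes

Check each profile of the others' reports and compare truth against every alternative report.
Others report (5, 27, 37): truth gives 15, best alternative gives 0.
Others report (5, 33, 33): truth gives 15, best alternative gives 0.
Others report (5, 37, 27): truth gives 15, best alternative gives 0.
Others report (27, 5, 37): truth gives 15, best alternative gives 0.
Others report (27, 37, 5): truth gives 15, best alternative gives 0.
Others report (33, 5, 33): truth gives 15, best alternative gives 0.
(Remaining 119 profiles checked similarly; truth is weakly best in each.)
In every case the truthful report is at least as good as any alternative, so it is a dominant strategy.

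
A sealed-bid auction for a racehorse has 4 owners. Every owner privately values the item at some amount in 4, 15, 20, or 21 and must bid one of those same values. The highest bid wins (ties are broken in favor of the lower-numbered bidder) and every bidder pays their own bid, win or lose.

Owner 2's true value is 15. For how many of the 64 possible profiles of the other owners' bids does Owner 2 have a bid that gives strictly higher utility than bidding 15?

Others bid (4, 4, 20): truth gives -15; bid 4 gives -4 > -15. Violating.
Others bid (4, 4, 21): truth gives -15; bid 4 gives -4 > -15. Violating.
Others bid (4, 15, 20): truth gives -15; bid 4 gives -4 > -15. Violating.
Others bid (4, 15, 21): truth gives -15; bid 4 gives -4 > -15. Violating.
Others bid (4, 4, 4): truth gives 0; no alternative beats it.
Others bid (4, 4, 15): truth gives 0; no alternative beats it.
(Checking all 64 profiles: 60 have a profitable deviation, 4 do not.)

60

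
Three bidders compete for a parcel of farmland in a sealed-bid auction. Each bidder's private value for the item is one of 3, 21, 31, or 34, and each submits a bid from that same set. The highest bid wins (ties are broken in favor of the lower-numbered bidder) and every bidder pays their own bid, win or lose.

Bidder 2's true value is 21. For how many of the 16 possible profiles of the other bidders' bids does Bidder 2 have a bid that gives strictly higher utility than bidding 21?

Others bid (3, 31): truth gives -21; bid 3 gives -3 > -21. Violating.
Others bid (3, 34): truth gives -21; bid 3 gives -3 > -21. Violating.
Others bid (21, 3): truth gives -21; bid 3 gives -3 > -21. Violating.
Others bid (21, 21): truth gives -21; bid 3 gives -3 > -21. Violating.
Others bid (3, 3): truth gives 0; no alternative beats it.
Others bid (3, 21): truth gives 0; no alternative beats it.
(Checking all 16 profiles: 14 have a profitable deviation, 2 do not.)

14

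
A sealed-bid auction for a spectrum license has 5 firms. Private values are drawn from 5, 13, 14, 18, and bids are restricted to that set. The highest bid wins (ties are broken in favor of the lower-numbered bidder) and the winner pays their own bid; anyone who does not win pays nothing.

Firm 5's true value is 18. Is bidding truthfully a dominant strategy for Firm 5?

Consider the case where Firm 1 bids 5, Firm 2 bids 5, Firm 3 bids 5 and Firm 4 bids 5.
Truthful bid 18: wins, pays 18, utility 18 - 18 = 0.
Bid 13 instead: wins, pays 13, utility 18 - 13 = 5.
Since 5 > 0, bidding 13 is strictly better here, so truthful bidding is not dominant.

No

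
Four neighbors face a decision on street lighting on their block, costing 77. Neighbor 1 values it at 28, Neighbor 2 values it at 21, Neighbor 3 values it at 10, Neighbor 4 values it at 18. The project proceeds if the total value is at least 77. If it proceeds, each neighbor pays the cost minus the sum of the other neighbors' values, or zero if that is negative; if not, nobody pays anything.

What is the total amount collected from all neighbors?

77

Total value 77 ≥ cost 77, so it is built.
Neighbor 1: others sum to 49; max(0, 77 - 49) = 28.
Neighbor 2: others sum to 56; max(0, 77 - 56) = 21.
Neighbor 3: others sum to 67; max(0, 77 - 67) = 10.
Neighbor 4: others sum to 59; max(0, 77 - 59) = 18.
Total collected = 28 + 21 + 10 + 18 = 77.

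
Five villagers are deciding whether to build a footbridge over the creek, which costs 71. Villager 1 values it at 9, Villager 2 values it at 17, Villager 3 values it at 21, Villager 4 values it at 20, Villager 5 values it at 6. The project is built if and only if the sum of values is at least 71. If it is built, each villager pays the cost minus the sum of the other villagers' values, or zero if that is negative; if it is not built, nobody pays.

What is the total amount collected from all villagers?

Total value 73 ≥ cost 71, so it is built.
Villager 1: others sum to 64; max(0, 71 - 64) = 7.
Villager 2: others sum to 56; max(0, 71 - 56) = 15.
Villager 3: others sum to 52; max(0, 71 - 52) = 19.
Villager 4: others sum to 53; max(0, 71 - 53) = 18.
Villager 5: others sum to 67; max(0, 71 - 67) = 4.
Total collected = 7 + 15 + 19 + 18 + 4 = 63.

63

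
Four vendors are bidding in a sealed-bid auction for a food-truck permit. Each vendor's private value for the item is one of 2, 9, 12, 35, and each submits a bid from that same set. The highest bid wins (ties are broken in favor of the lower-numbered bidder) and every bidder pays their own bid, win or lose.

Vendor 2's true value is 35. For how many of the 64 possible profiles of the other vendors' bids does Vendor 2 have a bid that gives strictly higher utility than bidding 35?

Others bid (2, 2, 2): truth gives 0; bid 9 gives 26 > 0. Violating.
Others bid (2, 2, 9): truth gives 0; bid 9 gives 26 > 0. Violating.
Others bid (2, 2, 12): truth gives 0; bid 12 gives 23 > 0. Violating.
Others bid (2, 9, 2): truth gives 0; bid 9 gives 26 > 0. Violating.
Others bid (2, 2, 35): truth gives 0; no alternative beats it.
Others bid (2, 9, 35): truth gives 0; no alternative beats it.
(Checking all 64 profiles: 34 have a profitable deviation, 30 do not.)

34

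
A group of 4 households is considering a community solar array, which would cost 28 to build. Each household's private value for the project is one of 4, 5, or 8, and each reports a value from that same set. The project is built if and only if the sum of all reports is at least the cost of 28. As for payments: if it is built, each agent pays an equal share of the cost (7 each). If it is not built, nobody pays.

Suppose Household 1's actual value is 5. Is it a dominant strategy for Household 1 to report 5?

Check each profile of the others' reports and compare truth against every alternative report.
Others report (8, 8, 8): truth gives -2, best alternative gives -2.
Others report (4, 4, 4): truth gives 0, best alternative gives 0.
Others report (4, 4, 5): truth gives 0, best alternative gives 0.
Others report (4, 4, 8): truth gives 0, best alternative gives 0.
Others report (4, 5, 4): truth gives 0, best alternative gives 0.
Others report (4, 5, 5): truth gives 0, best alternative gives 0.
(Remaining 21 profiles checked similarly; truth is weakly best in each.)
In every case the truthful report is at least as good as any alternative, so it is a dominant strategy.

Yes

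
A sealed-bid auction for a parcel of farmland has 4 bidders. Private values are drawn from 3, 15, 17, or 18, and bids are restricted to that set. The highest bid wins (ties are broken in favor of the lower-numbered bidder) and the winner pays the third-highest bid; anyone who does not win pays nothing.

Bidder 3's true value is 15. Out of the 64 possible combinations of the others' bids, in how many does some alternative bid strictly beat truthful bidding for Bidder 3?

Others bid (3, 3, 17): truth gives 0; bid 17 gives 12 > 0. Violating.
Others bid (3, 3, 18): truth gives 0; bid 18 gives 12 > 0. Violating.
Others bid (3, 15, 3): truth gives 0; bid 17 gives 12 > 0. Violating.
Others bid (3, 17, 3): truth gives 0; bid 18 gives 12 > 0. Violating.
Others bid (3, 3, 3): truth gives 12; no alternative beats it.
Others bid (3, 3, 15): truth gives 12; no alternative beats it.
(Checking all 64 profiles: 6 have a profitable deviation, 58 do not.)

6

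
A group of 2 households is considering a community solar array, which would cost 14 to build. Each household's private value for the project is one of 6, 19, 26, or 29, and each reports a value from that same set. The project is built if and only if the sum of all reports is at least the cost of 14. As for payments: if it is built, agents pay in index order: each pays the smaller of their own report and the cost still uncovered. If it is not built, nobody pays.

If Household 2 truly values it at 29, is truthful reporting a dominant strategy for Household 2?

Yes

Check each profile of the others' reports and compare truth against every alternative report.
Others report (19): truth gives 29, best alternative gives 29.
Others report (26): truth gives 29, best alternative gives 29.
Others report (29): truth gives 29, best alternative gives 29.
Others report (6): truth gives 21, best alternative gives 21.
In every case the truthful report is at least as good as any alternative, so it is a dominant strategy.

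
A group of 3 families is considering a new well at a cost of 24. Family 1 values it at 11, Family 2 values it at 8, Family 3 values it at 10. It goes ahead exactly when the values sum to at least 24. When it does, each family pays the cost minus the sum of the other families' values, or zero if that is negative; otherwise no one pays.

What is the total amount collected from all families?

14

Total value 29 ≥ cost 24, so it is built.
Family 1: others sum to 18; max(0, 24 - 18) = 6.
Family 2: others sum to 21; max(0, 24 - 21) = 3.
Family 3: others sum to 19; max(0, 24 - 19) = 5.
Total collected = 6 + 3 + 5 = 14.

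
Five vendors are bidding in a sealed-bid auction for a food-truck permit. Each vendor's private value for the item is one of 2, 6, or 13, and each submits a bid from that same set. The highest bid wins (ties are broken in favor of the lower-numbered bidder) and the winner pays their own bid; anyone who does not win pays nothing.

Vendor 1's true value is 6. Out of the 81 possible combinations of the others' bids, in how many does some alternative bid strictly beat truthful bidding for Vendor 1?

1

Others bid (2, 2, 2, 2): truth gives 0; bid 2 gives 4 > 0. Violating.
Others bid (2, 2, 2, 6): truth gives 0; no alternative beats it.
Others bid (2, 2, 2, 13): truth gives 0; no alternative beats it.
(Checking all 81 profiles: 1 has a profitable deviation, 80 do not.)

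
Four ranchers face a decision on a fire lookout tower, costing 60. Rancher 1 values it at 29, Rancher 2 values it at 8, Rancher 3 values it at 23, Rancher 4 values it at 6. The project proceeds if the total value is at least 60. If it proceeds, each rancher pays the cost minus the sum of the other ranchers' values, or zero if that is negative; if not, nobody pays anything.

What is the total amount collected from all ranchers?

42

Total value 66 ≥ cost 60, so it is built.
Rancher 1: others sum to 37; max(0, 60 - 37) = 23.
Rancher 2: others sum to 58; max(0, 60 - 58) = 2.
Rancher 3: others sum to 43; max(0, 60 - 43) = 17.
Rancher 4: others sum to 60; max(0, 60 - 60) = 0.
Total collected = 23 + 2 + 17 + 0 = 42.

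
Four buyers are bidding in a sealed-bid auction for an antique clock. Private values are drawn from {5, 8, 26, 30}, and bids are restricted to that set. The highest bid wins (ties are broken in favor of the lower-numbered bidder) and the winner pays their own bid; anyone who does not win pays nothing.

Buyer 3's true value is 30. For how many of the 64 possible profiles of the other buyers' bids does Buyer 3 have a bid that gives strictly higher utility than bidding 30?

12

Others bid (5, 5, 5): truth gives 0; bid 8 gives 22 > 0. Violating.
Others bid (5, 5, 8): truth gives 0; bid 8 gives 22 > 0. Violating.
Others bid (5, 5, 26): truth gives 0; bid 26 gives 4 > 0. Violating.
Others bid (5, 8, 5): truth gives 0; bid 26 gives 4 > 0. Violating.
Others bid (5, 5, 30): truth gives 0; no alternative beats it.
Others bid (5, 8, 30): truth gives 0; no alternative beats it.
(Checking all 64 profiles: 12 have a profitable deviation, 52 do not.)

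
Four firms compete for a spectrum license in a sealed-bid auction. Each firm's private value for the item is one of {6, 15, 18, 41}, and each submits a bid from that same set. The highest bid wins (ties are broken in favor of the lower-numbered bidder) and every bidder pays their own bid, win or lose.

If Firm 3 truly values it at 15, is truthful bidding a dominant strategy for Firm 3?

Consider the case where Firm 1 bids 6, Firm 2 bids 6 and Firm 4 bids 18.
Truthful bid 15: loses but pays 15, utility -15.
Bid 6 instead: loses but pays 6, utility -6.
Since -6 > -15, bidding 6 is strictly better here, so truthful bidding is not dominant.

No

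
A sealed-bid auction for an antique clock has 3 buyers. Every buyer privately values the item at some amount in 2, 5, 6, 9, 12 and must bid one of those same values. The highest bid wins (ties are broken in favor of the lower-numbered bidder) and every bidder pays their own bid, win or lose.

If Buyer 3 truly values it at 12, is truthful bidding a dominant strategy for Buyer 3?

Consider the case where Buyer 1 bids 2 and Buyer 2 bids 2.
Truthful bid 12: wins, pays 12, utility 12 - 12 = 0.
Bid 5 instead: wins, pays 5, utility 12 - 5 = 7.
Since 7 > 0, bidding 5 is strictly better here, so truthful bidding is not dominant.

No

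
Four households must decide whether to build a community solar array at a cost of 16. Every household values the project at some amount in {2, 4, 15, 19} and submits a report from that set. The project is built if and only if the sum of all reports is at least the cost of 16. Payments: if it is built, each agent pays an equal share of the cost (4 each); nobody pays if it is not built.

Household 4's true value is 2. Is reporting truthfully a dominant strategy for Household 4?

Check each profile of the others' reports and compare truth against every alternative report.
Others report (4, 4, 4): truth gives 0, best alternative gives -2.
Others report (2, 2, 15): truth gives -2, best alternative gives -2.
Others report (2, 2, 19): truth gives -2, best alternative gives -2.
Others report (2, 4, 15): truth gives -2, best alternative gives -2.
Others report (2, 4, 19): truth gives -2, best alternative gives -2.
Others report (2, 15, 2): truth gives -2, best alternative gives -2.
(Remaining 58 profiles checked similarly; truth is weakly best in each.)
In every case the truthful report is at least as good as any alternative, so it is a dominant strategy.

Yes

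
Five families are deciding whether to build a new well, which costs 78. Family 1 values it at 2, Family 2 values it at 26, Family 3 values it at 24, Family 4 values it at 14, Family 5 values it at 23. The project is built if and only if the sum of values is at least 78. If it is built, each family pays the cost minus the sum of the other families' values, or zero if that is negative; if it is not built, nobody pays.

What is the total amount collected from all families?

43

Total value 89 ≥ cost 78, so it is built.
Family 1: others sum to 87; max(0, 78 - 87) = 0.
Family 2: others sum to 63; max(0, 78 - 63) = 15.
Family 3: others sum to 65; max(0, 78 - 65) = 13.
Family 4: others sum to 75; max(0, 78 - 75) = 3.
Family 5: others sum to 66; max(0, 78 - 66) = 12.
Total collected = 0 + 15 + 13 + 3 + 12 = 43.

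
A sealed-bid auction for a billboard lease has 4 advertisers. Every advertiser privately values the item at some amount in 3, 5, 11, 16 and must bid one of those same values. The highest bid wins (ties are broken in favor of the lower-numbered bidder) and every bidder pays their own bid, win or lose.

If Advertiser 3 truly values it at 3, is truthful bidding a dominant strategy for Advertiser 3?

No

Consider the case where Advertiser 1 bids 3, Advertiser 2 bids 3 and Advertiser 4 bids 3.
Truthful bid 3: loses but pays 3, utility -3.
Bid 5 instead: wins, pays 5, utility 3 - 5 = -2.
Since -2 > -3, bidding 5 is strictly better here, so truthful bidding is not dominant.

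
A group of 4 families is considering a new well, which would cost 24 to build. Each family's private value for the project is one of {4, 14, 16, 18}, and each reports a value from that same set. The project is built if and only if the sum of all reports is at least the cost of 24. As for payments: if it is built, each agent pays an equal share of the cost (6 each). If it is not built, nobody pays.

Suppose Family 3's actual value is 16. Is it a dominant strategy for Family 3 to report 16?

Yes

Check each profile of the others' reports and compare truth against every alternative report.
Others report (4, 4, 4): truth gives 10, best alternative gives 10.
Others report (4, 4, 14): truth gives 10, best alternative gives 10.
Others report (4, 4, 16): truth gives 10, best alternative gives 10.
Others report (4, 4, 18): truth gives 10, best alternative gives 10.
Others report (4, 14, 4): truth gives 10, best alternative gives 10.
Others report (4, 14, 14): truth gives 10, best alternative gives 10.
(Remaining 58 profiles checked similarly; truth is weakly best in each.)
In every case the truthful report is at least as good as any alternative, so it is a dominant strategy.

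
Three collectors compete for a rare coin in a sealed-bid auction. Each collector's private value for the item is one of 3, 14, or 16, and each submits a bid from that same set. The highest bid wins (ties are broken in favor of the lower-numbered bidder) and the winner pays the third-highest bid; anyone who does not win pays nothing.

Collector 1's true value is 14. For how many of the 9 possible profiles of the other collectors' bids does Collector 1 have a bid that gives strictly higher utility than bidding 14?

Others bid (3, 16): truth gives 0; bid 16 gives 11 > 0. Violating.
Others bid (16, 3): truth gives 0; bid 16 gives 11 > 0. Violating.
Others bid (3, 3): truth gives 11; no alternative beats it.
Others bid (3, 14): truth gives 11; no alternative beats it.
(Checking all 9 profiles: 2 have a profitable deviation, 7 do not.)

2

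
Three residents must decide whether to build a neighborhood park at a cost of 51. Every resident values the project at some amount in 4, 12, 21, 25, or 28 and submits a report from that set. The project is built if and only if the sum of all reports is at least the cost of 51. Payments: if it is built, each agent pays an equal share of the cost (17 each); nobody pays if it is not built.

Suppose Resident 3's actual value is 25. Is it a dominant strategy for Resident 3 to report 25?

Consider the case where Resident 1 reports 4 and Resident 2 reports 21.
Truthful report 25: project not built, utility 0.
Report 28 instead: project built, pays 17, utility 25 - 17 = 8.
Since 8 > 0, reporting 28 is strictly better here, so truthful reporting is not dominant.

No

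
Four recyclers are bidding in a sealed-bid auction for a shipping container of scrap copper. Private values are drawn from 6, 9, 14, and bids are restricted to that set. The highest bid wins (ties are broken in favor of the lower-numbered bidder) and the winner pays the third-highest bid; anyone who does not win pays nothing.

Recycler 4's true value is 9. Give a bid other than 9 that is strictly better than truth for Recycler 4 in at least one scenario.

14

Suppose Recycler 1 bids 6, Recycler 2 bids 6 and Recycler 3 bids 9.
Bid 9: loses, pays 0, utility 0.
Bid 14: wins, pays 6, utility 9 - 6 = 3.
So bidding 14 beats truth here (3 > 0).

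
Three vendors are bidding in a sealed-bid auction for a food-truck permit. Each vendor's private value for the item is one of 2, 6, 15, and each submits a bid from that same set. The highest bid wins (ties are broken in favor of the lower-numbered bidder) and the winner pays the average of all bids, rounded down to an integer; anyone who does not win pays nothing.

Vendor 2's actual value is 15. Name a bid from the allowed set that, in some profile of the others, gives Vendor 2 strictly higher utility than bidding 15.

6

Suppose Vendor 1 bids 2 and Vendor 3 bids 2.
Bid 15: wins, pays 6, utility 15 - 6 = 9.
Bid 6: wins, pays 3, utility 15 - 3 = 12.
So bidding 6 beats truth here (12 > 9).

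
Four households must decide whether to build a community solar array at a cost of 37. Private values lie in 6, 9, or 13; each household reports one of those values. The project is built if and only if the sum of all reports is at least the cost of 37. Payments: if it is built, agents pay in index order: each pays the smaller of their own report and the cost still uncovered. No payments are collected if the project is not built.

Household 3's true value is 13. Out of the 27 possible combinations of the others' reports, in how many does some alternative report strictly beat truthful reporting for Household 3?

Others report (6, 9, 13): truth gives 0; report 9 gives 4 > 0. Violating.
Others report (6, 13, 9): truth gives 0; report 9 gives 4 > 0. Violating.
Others report (6, 13, 13): truth gives 0; report 6 gives 7 > 0. Violating.
Others report (9, 6, 13): truth gives 0; report 9 gives 4 > 0. Violating.
Others report (6, 6, 6): truth gives 0; no alternative beats it.
Others report (6, 6, 9): truth gives 0; no alternative beats it.
(Checking all 27 profiles: 16 have a profitable deviation, 11 do not.)

16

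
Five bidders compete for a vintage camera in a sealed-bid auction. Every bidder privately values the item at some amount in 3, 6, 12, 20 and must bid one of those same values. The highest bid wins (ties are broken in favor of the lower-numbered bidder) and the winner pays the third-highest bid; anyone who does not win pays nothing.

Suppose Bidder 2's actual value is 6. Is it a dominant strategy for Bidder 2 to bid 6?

Consider the case where Bidder 1 bids 3, Bidder 3 bids 3, Bidder 4 bids 3 and Bidder 5 bids 12.
Truthful bid 6: loses, pays 0, utility 0.
Bid 12 instead: wins, pays 3, utility 6 - 3 = 3.
Since 3 > 0, bidding 12 is strictly better here, so truthful bidding is not dominant.

No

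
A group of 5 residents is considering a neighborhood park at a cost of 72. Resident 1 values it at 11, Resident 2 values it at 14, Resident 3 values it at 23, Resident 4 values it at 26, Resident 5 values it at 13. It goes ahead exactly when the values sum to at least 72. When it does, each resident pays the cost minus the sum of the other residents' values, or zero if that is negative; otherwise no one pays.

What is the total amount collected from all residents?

Total value 87 ≥ cost 72, so it is built.
Resident 1: others sum to 76; max(0, 72 - 76) = 0.
Resident 2: others sum to 73; max(0, 72 - 73) = 0.
Resident 3: others sum to 64; max(0, 72 - 64) = 8.
Resident 4: others sum to 61; max(0, 72 - 61) = 11.
Resident 5: others sum to 74; max(0, 72 - 74) = 0.
Total collected = 0 + 0 + 8 + 11 + 0 = 19.

19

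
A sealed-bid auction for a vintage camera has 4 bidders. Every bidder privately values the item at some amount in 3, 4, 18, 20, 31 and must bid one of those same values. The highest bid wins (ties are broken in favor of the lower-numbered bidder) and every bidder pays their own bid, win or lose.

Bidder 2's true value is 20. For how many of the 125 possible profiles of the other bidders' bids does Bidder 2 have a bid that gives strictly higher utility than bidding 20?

Others bid (3, 3, 3): truth gives 0; bid 4 gives 16 > 0. Violating.
Others bid (3, 3, 4): truth gives 0; bid 4 gives 16 > 0. Violating.
Others bid (3, 3, 18): truth gives 0; bid 18 gives 2 > 0. Violating.
Others bid (3, 3, 31): truth gives -20; bid 3 gives -3 > -20. Violating.
Others bid (3, 3, 20): truth gives 0; no alternative beats it.
Others bid (3, 4, 20): truth gives 0; no alternative beats it.
(Checking all 125 profiles: 95 have a profitable deviation, 30 do not.)

95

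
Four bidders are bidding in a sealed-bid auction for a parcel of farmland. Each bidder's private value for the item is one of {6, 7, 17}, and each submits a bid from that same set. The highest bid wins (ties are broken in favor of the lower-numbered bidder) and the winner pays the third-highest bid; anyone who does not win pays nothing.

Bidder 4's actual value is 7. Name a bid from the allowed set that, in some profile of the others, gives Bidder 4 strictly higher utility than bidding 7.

17

Suppose Bidder 1 bids 6, Bidder 2 bids 6 and Bidder 3 bids 7.
Bid 7: loses, pays 0, utility 0.
Bid 17: wins, pays 6, utility 7 - 6 = 1.
So bidding 17 beats truth here (1 > 0).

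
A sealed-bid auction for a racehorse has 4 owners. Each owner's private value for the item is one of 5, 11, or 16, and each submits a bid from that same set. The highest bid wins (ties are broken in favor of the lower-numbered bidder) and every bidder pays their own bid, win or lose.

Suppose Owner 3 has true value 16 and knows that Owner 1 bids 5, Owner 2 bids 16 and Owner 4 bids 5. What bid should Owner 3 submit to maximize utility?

Bid 5: loses but pays 5, utility -5.
Bid 11: loses but pays 11, utility -11.
Bid 16: loses but pays 16, utility -16.
The best choice is 5 with utility -5.

5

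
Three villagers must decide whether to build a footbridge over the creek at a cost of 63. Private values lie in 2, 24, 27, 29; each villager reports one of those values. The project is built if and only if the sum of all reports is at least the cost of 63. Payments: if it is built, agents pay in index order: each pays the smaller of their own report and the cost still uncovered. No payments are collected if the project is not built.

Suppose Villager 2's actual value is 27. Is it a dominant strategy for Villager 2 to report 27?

No

Consider the case where Villager 1 reports 24 and Villager 3 reports 24.
Truthful report 27: project built, pays 27, utility 27 - 27 = 0.
Report 24 instead: project built, pays 24, utility 27 - 24 = 3.
Since 3 > 0, reporting 24 is strictly better here, so truthful reporting is not dominant.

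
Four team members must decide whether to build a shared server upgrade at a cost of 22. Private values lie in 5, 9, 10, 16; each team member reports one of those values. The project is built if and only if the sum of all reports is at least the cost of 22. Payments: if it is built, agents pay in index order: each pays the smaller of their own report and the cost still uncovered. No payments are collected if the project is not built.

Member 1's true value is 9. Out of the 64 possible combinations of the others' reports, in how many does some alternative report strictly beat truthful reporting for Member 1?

63

Others report (5, 5, 9): truth gives 0; report 5 gives 4 > 0. Violating.
Others report (5, 5, 10): truth gives 0; report 5 gives 4 > 0. Violating.
Others report (5, 5, 16): truth gives 0; report 5 gives 4 > 0. Violating.
Others report (5, 9, 5): truth gives 0; report 5 gives 4 > 0. Violating.
Others report (5, 5, 5): truth gives 0; no alternative beats it.
(Checking all 64 profiles: 63 have a profitable deviation, 1 does not.)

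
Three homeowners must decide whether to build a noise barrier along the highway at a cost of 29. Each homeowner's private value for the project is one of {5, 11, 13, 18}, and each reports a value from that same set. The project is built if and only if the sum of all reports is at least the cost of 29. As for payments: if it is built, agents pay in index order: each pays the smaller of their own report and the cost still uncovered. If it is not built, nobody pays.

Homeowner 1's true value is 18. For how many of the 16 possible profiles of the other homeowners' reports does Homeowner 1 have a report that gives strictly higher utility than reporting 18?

15

Others report (5, 11): truth gives 0; report 13 gives 5 > 0. Violating.
Others report (5, 13): truth gives 0; report 11 gives 7 > 0. Violating.
Others report (5, 18): truth gives 0; report 11 gives 7 > 0. Violating.
Others report (11, 5): truth gives 0; report 13 gives 5 > 0. Violating.
Others report (5, 5): truth gives 0; no alternative beats it.
(Checking all 16 profiles: 15 have a profitable deviation, 1 does not.)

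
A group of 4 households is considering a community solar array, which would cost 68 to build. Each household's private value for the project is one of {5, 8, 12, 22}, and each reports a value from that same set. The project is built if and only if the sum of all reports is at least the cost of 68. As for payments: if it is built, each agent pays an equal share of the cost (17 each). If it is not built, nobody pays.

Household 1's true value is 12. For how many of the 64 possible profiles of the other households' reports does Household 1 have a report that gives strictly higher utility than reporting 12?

Others report (12, 22, 22): truth gives -5; report 5 gives 0 > -5. Violating.
Others report (22, 12, 22): truth gives -5; report 5 gives 0 > -5. Violating.
Others report (22, 22, 12): truth gives -5; report 5 gives 0 > -5. Violating.
Others report (5, 5, 5): truth gives 0; no alternative beats it.
Others report (5, 5, 8): truth gives 0; no alternative beats it.
(Checking all 64 profiles: 3 have a profitable deviation, 61 do not.)

3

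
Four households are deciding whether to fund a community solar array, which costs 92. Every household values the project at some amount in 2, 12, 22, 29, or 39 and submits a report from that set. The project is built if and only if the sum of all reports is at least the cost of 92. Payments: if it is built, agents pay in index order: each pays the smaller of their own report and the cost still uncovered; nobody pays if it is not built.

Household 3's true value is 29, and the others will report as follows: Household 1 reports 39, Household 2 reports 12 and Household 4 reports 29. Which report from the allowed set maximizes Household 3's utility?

Report 2: project not built, utility 0.
Report 12: project built, pays 12, utility 29 - 12 = 17.
Report 22: project built, pays 22, utility 29 - 22 = 7.
Report 29: project built, pays 29, utility 29 - 29 = 0.
Report 39: project built, pays 39, utility 29 - 39 = -10.
The best choice is 12 with utility 17.

12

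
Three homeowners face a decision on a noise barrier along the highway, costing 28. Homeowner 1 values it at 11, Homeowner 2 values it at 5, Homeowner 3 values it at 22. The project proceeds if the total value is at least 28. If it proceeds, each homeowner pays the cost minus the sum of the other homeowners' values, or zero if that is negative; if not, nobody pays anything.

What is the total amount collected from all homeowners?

Total value 38 ≥ cost 28, so it is built.
Homeowner 1: others sum to 27; max(0, 28 - 27) = 1.
Homeowner 2: others sum to 33; max(0, 28 - 33) = 0.
Homeowner 3: others sum to 16; max(0, 28 - 16) = 12.
Total collected = 1 + 0 + 12 = 13.

13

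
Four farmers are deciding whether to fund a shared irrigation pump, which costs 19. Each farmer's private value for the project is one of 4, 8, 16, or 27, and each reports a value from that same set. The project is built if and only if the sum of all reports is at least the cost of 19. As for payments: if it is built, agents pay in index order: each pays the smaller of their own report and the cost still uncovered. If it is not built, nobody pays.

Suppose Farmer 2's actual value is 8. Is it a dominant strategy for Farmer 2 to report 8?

Consider the case where Farmer 1 reports 4, Farmer 3 reports 4 and Farmer 4 reports 8.
Truthful report 8: project built, pays 8, utility 8 - 8 = 0.
Report 4 instead: project built, pays 4, utility 8 - 4 = 4.
Since 4 > 0, reporting 4 is strictly better here, so truthful reporting is not dominant.

No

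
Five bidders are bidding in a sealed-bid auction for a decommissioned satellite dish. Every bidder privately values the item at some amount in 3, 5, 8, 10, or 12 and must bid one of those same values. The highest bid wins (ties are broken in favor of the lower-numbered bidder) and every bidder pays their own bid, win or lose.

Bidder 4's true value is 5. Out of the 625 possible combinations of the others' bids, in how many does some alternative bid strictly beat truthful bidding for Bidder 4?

Others bid (3, 3, 3, 8): truth gives -5; bid 3 gives -3 > -5. Violating.
Others bid (3, 3, 3, 10): truth gives -5; bid 3 gives -3 > -5. Violating.
Others bid (3, 3, 3, 12): truth gives -5; bid 3 gives -3 > -5. Violating.
Others bid (3, 3, 5, 3): truth gives -5; bid 3 gives -3 > -5. Violating.
Others bid (3, 3, 3, 3): truth gives 0; no alternative beats it.
Others bid (3, 3, 3, 5): truth gives 0; no alternative beats it.
(Checking all 625 profiles: 623 have a profitable deviation, 2 do not.)

623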